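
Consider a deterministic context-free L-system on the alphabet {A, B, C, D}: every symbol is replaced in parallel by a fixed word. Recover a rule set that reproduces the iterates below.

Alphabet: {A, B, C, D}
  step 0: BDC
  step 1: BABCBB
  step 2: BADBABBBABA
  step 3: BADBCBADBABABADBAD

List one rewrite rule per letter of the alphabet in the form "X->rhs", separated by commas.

A->D, B->BA, C->BB, D->BC

  step 2 ⇒ step 3: BADBABBBABA ⇒ BA·D·BC·BA·D·BA·BA·BA·D·BA·D
    A ↦ D
    B ↦ BA
    D ↦ BC
  step 0 ⇒ step 1: BDC ⇒ BA·BC·BB
    C ↦ BB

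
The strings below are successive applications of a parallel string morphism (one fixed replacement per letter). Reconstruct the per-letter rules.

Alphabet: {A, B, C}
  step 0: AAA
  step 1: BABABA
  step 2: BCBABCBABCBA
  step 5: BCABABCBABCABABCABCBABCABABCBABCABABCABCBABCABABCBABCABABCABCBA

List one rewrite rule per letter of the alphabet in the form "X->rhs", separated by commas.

  step 1 ⇒ step 2: BABABA ⇒ BC·BA·BC·BA·BC·BA
    A ↦ BA
    B ↦ BC
    C ↦ A  (constrained at step 2)

A->BA, B->BC, C->A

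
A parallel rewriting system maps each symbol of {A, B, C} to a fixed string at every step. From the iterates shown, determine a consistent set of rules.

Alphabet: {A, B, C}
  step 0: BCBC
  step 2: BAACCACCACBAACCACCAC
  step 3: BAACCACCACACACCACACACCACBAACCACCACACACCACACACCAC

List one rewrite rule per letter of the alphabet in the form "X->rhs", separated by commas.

  step 2 ⇒ step 3: BAACCACCACBAACCACCAC ⇒ BA·ACC·ACC·AC·AC·ACC·AC·AC·ACC·AC·BA·ACC·ACC·AC·AC·ACC·AC·AC·ACC·AC
    A ↦ ACC
    B ↦ BA
    C ↦ AC

A->ACC, B->BA, C->AC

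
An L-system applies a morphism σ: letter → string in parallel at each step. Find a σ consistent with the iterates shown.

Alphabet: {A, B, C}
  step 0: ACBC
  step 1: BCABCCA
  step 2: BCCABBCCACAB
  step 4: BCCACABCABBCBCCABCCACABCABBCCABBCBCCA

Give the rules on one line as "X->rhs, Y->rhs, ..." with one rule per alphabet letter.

A->B, B->BC, C->CA

  step 1 ⇒ step 2: BCABCCA ⇒ BC·CA·B·BC·CA·CA·B
    A ↦ B
    B ↦ BC
    C ↦ CA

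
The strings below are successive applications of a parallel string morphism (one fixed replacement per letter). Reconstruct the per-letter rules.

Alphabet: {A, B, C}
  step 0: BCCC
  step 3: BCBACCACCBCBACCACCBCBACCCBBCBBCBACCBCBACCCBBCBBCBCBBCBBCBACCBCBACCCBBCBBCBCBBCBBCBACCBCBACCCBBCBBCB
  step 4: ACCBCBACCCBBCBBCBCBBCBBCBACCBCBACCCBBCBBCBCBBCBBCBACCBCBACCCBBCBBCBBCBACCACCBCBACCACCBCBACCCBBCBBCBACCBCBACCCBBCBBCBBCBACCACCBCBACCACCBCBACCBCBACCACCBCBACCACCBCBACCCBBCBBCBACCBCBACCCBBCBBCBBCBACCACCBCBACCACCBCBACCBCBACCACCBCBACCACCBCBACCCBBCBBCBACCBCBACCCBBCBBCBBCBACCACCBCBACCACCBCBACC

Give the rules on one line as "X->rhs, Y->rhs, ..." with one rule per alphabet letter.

  step 3 ⇒ step 4: BCBACCACCBCBACCACCBCBACCCBBCBBCBACCBCBACCCBBCBBCBCBBCBBCBACCBCBACCCBBCBBCBCBBCBBCBACCBCBACCCBBCBBCB ⇒ ACC·BCB·ACC·CB·BCB·BCB·CB·BCB·BCB·ACC·BCB·ACC·CB·BCB·BCB·CB·BCB·BCB·ACC·BCB·ACC·CB·BCB·BCB·BCB·ACC·ACC·BCB·ACC·ACC·BCB·ACC·CB·BCB·BCB·ACC·BCB·ACC·CB·BCB·BCB·BCB·ACC·ACC·BCB·ACC·ACC·BCB·ACC·BCB·ACC·ACC·BCB·ACC·ACC·BCB·ACC·CB·BCB·BCB·ACC·BCB·ACC·CB·BCB·BCB·BCB·ACC·ACC·BCB·ACC·ACC·BCB·ACC·BCB·ACC·ACC·BCB·ACC·ACC·BCB·ACC·CB·BCB·BCB·ACC·BCB·ACC·CB·BCB·BCB·BCB·ACC·ACC·BCB·ACC·ACC·BCB·ACC
    A ↦ CB
    B ↦ ACC
    C ↦ BCB

A->CB, B->ACC, C->BCB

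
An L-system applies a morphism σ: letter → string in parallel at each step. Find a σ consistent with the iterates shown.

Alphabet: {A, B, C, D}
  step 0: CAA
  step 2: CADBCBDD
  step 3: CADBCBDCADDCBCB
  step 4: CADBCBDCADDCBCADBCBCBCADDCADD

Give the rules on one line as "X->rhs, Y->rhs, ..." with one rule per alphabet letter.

  step 3 ⇒ step 4: CADBCBDCADDCBCB ⇒ CAD·B·CB·D·CAD·D·CB·CAD·B·CB·CB·CAD·D·CAD·D
    A ↦ B
    B ↦ D
    C ↦ CAD
    D ↦ CB

A->B, B->D, C->CAD, D->CB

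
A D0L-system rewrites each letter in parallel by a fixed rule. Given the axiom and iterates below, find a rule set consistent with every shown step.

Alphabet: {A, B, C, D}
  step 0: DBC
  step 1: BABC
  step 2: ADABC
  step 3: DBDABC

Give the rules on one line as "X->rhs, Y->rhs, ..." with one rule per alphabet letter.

A->D, B->A, C->BC, D->B

  step 2 ⇒ step 3: ADABC ⇒ D·B·D·A·BC
    A ↦ D
    B ↦ A
    C ↦ BC
    D ↦ B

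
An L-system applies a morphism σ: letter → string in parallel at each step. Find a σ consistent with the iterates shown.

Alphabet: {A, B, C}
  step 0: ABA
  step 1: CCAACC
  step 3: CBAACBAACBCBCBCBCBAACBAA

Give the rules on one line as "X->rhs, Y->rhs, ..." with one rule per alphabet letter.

A->CC, B->AA, C->CB

  step 0 ⇒ step 1: ABA ⇒ CC·AA·CC
    A ↦ CC
    B ↦ AA
    C ↦ CB  (constrained at step 1)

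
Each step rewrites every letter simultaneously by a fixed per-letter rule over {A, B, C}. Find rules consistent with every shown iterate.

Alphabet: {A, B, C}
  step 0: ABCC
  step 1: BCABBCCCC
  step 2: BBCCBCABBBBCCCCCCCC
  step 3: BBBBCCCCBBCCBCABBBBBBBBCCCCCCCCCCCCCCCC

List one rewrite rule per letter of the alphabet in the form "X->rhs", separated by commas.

  step 2 ⇒ step 3: BBCCBCABBBBCCCCCCCC ⇒ BB·BB·CC·CC·BB·CC·BCA·BB·BB·BB·BB·CC·CC·CC·CC·CC·CC·CC·CC
    A ↦ BCA
    B ↦ BB
    C ↦ CC

A->BCA, B->BB, C->CC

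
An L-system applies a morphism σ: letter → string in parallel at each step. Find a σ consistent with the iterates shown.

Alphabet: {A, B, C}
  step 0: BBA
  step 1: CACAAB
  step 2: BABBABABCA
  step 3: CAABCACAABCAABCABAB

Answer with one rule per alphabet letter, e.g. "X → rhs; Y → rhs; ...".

  step 2 ⇒ step 3: BABBABABCA ⇒ CA·AB·CA·CA·AB·CA·AB·CA·B·AB
    A ↦ AB
    B ↦ CA
    C ↦ B

A->AB, B->CA, C->B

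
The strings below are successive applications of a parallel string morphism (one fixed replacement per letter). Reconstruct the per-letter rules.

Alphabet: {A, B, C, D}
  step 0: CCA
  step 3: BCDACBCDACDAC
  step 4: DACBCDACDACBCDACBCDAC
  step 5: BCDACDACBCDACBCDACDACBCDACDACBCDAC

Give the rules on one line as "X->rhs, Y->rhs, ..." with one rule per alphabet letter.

A->D, B->D, C->AC, D->BC

  step 4 ⇒ step 5: DACBCDACDACBCDACBCDAC ⇒ BC·D·AC·D·AC·BC·D·AC·BC·D·AC·D·AC·BC·D·AC·D·AC·BC·D·AC
    A ↦ D
    B ↦ D
    C ↦ AC
    D ↦ BC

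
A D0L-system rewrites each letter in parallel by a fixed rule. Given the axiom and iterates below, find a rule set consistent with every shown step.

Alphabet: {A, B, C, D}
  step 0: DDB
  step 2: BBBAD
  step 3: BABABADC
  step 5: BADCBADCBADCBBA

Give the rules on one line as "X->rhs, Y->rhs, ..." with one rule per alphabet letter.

A->D, B->BA, C->B, D->C

  step 2 ⇒ step 3: BBBAD ⇒ BA·BA·BA·D·C
    A ↦ D
    B ↦ BA
    D ↦ C
    C ↦ B  (constrained at step 3)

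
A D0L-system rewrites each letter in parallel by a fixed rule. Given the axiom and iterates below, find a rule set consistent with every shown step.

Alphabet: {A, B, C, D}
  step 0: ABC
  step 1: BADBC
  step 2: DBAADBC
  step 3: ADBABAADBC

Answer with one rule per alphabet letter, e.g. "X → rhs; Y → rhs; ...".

  step 2 ⇒ step 3: DBAADBC ⇒ A·D·BA·BA·A·D·BC
    A ↦ BA
    B ↦ D
    C ↦ BC
    D ↦ A

A->BA, B->D, C->BC, D->A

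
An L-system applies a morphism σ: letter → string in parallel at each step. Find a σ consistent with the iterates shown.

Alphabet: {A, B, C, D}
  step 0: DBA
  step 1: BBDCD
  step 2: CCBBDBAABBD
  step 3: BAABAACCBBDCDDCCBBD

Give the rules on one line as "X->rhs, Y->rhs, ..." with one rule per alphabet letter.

A->D, B->C, C->BAA, D->BBD

  step 2 ⇒ step 3: CCBBDBAABBD ⇒ BAA·BAA·C·C·BBD·C·D·D·C·C·BBD
    A ↦ D
    B ↦ C
    C ↦ BAA
    D ↦ BBD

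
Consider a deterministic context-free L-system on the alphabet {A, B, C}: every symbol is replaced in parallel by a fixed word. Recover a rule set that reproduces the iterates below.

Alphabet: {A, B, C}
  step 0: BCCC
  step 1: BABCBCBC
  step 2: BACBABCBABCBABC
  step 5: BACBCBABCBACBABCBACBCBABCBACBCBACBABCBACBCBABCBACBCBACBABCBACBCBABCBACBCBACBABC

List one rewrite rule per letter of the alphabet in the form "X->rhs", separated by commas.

  step 1 ⇒ step 2: BABCBCBC ⇒ BA·C·BA·BC·BA·BC·BA·BC
    A ↦ C
    B ↦ BA
    C ↦ BC

A->C, B->BA, C->BC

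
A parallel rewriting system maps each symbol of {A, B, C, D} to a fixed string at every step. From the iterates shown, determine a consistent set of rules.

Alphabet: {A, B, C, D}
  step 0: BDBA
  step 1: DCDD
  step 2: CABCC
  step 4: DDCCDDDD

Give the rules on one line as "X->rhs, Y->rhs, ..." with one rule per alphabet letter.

  step 1 ⇒ step 2: DCDD ⇒ C·AB·C·C
    C ↦ AB
    D ↦ C
  step 0 ⇒ step 1: BDBA ⇒ D·C·D·D
    A ↦ D
  step 0 ⇒ step 1: BDBA ⇒ D·C·D·D
    B ↦ D

A->D, B->D, C->AB, D->C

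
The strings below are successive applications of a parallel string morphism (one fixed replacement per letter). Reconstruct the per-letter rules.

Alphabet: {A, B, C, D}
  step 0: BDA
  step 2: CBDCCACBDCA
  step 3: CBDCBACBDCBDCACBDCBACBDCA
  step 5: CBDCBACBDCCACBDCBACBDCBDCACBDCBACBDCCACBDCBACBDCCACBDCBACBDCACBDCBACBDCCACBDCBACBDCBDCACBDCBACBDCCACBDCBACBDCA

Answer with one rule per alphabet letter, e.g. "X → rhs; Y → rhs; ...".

A->CA, B->C, C->CBD, D->BA

  step 2 ⇒ step 3: CBDCCACBDCA ⇒ CBD·C·BA·CBD·CBD·CA·CBD·C·BA·CBD·CA
    A ↦ CA
    B ↦ C
    C ↦ CBD
    D ↦ BA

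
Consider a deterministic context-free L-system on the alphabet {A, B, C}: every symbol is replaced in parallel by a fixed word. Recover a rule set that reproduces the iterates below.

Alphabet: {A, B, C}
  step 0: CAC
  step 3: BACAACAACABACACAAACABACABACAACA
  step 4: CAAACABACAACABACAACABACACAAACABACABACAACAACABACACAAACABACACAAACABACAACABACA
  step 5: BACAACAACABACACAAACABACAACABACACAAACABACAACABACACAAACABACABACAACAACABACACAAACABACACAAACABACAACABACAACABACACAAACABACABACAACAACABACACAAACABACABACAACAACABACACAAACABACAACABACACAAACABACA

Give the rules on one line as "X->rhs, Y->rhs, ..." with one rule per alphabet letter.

  step 4 ⇒ step 5: CAAACABACAACABACAACABACACAAACABACABACAACAACABACACAAACABACACAAACABACAACABACA ⇒ B·ACA·ACA·ACA·B·ACA·CAA·ACA·B·ACA·ACA·B·ACA·CAA·ACA·B·ACA·ACA·B·ACA·CAA·ACA·B·ACA·B·ACA·ACA·ACA·B·ACA·CAA·ACA·B·ACA·CAA·ACA·B·ACA·ACA·B·ACA·ACA·B·ACA·CAA·ACA·B·ACA·B·ACA·ACA·ACA·B·ACA·CAA·ACA·B·ACA·B·ACA·ACA·ACA·B·ACA·CAA·ACA·B·ACA·ACA·B·ACA·CAA·ACA·B·ACA
    A ↦ ACA
    B ↦ CAA
    C ↦ B

A->ACA, B->CAA, C->B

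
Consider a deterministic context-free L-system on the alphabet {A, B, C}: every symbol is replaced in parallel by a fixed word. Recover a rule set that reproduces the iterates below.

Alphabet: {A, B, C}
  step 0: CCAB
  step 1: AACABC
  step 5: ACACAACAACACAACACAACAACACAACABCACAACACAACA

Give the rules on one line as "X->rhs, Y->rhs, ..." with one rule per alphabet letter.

A->CA, B->BC, C->A

  step 0 ⇒ step 1: CCAB ⇒ A·A·CA·BC
    A ↦ CA
    B ↦ BC
    C ↦ A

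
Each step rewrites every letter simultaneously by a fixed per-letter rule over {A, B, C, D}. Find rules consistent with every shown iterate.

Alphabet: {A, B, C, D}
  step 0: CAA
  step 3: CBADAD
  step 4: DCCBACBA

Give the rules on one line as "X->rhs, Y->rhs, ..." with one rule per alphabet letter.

  step 3 ⇒ step 4: CBADAD ⇒ D·C·CB·A·CB·A
    A ↦ CB
    B ↦ C
    C ↦ D
    D ↦ A

A->CB, B->C, C->D, D->A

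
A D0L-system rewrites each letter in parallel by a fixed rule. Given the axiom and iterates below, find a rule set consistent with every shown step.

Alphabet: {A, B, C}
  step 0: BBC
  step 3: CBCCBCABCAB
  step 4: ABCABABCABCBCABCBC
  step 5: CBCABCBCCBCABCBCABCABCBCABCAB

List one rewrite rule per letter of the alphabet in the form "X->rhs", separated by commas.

  step 4 ⇒ step 5: ABCABABCABCBCABCBC ⇒ CB·C·AB·CB·C·CB·C·AB·CB·C·AB·C·AB·CB·C·AB·C·AB
    A ↦ CB
    B ↦ C
    C ↦ AB

A->CB, B->C, C->AB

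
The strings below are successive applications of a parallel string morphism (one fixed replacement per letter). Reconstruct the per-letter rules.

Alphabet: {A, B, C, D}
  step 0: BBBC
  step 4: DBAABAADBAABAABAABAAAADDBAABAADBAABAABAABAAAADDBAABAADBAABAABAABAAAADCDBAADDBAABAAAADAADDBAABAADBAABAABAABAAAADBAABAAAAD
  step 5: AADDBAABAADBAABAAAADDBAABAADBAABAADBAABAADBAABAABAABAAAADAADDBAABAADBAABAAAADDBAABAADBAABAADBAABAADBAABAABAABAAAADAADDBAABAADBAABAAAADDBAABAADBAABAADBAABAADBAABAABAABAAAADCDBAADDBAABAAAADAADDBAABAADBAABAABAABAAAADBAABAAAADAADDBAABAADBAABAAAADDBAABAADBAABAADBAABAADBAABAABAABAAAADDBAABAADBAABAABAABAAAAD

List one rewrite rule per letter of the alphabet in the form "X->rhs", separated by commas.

  step 4 ⇒ step 5: DBAABAADBAABAABAABAAAADDBAABAADBAABAABAABAAAADDBAABAADBAABAABAABAAAADCDBAADDBAABAAAADAADDBAABAADBAABAABAABAAAADBAABAAAAD ⇒ AAD·D·BAA·BAA·D·BAA·BAA·AAD·D·BAA·BAA·D·BAA·BAA·D·BAA·BAA·D·BAA·BAA·BAA·BAA·AAD·AAD·D·BAA·BAA·D·BAA·BAA·AAD·D·BAA·BAA·D·BAA·BAA·D·BAA·BAA·D·BAA·BAA·BAA·BAA·AAD·AAD·D·BAA·BAA·D·BAA·BAA·AAD·D·BAA·BAA·D·BAA·BAA·D·BAA·BAA·D·BAA·BAA·BAA·BAA·AAD·CDB·AAD·D·BAA·BAA·AAD·AAD·D·BAA·BAA·D·BAA·BAA·BAA·BAA·AAD·BAA·BAA·AAD·AAD·D·BAA·BAA·D·BAA·BAA·AAD·D·BAA·BAA·D·BAA·BAA·D·BAA·BAA·D·BAA·BAA·BAA·BAA·AAD·D·BAA·BAA·D·BAA·BAA·BAA·BAA·AAD
    A ↦ BAA
    B ↦ D
    C ↦ CDB
    D ↦ AAD

A->BAA, B->D, C->CDB, D->AAD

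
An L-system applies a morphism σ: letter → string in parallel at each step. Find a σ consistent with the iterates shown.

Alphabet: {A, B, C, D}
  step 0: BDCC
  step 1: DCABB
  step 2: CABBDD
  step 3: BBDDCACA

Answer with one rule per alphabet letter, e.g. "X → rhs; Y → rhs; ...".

A->B, B->D, C->B, D->CA

  step 2 ⇒ step 3: CABBDD ⇒ B·B·D·D·CA·CA
    A ↦ B
    B ↦ D
    C ↦ B
    D ↦ CA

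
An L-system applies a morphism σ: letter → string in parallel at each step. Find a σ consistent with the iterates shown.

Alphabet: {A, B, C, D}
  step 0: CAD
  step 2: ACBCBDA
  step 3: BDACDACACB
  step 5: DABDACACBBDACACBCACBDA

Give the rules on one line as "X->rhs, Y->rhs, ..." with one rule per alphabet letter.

A->B, B->C, C->DA, D->AC

  step 2 ⇒ step 3: ACBCBDA ⇒ B·DA·C·DA·C·AC·B
    A ↦ B
    B ↦ C
    C ↦ DA
    D ↦ AC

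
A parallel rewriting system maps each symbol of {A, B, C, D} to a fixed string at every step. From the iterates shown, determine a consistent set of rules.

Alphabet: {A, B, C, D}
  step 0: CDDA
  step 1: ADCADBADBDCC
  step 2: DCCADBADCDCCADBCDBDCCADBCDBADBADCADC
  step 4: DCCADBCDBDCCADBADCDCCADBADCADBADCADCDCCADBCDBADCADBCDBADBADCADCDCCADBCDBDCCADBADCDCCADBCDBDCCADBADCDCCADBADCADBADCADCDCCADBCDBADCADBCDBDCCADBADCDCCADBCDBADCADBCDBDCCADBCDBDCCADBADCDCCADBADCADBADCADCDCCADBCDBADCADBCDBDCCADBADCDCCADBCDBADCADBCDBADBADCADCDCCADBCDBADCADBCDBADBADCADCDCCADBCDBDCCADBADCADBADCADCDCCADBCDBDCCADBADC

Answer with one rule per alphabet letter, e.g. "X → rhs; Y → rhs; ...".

  step 1 ⇒ step 2: ADCADBADBDCC ⇒ DCC·ADB·ADC·DCC·ADB·CDB·DCC·ADB·CDB·ADB·ADC·ADC
    A ↦ DCC
    B ↦ CDB
    C ↦ ADC
    D ↦ ADB

A->DCC, B->CDB, C->ADC, D->ADB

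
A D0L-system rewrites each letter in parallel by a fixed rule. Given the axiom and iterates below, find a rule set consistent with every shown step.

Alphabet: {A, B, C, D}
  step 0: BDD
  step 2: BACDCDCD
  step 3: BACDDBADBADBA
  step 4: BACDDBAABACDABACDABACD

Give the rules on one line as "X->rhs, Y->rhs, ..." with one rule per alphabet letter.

A->CD, B->BA, C->DB, D->A

  step 3 ⇒ step 4: BACDDBADBADBA ⇒ BA·CD·DB·A·A·BA·CD·A·BA·CD·A·BA·CD
    A ↦ CD
    B ↦ BA
    C ↦ DB
    D ↦ A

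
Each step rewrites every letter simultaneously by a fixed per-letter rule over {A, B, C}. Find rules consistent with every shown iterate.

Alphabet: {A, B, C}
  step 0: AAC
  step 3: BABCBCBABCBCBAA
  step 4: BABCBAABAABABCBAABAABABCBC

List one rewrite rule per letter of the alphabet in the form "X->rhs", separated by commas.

A->BC, B->BA, C->A

  step 3 ⇒ step 4: BABCBCBABCBCBAA ⇒ BA·BC·BA·A·BA·A·BA·BC·BA·A·BA·A·BA·BC·BC
    A ↦ BC
    B ↦ BA
    C ↦ A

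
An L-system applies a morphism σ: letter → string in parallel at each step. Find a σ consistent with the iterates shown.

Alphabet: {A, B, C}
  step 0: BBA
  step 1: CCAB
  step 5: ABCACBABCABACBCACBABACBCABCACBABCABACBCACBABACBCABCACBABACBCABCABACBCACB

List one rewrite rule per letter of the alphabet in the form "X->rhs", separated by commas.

A->AB, B->C, C->ACB

  step 0 ⇒ step 1: BBA ⇒ C·C·AB
    A ↦ AB
    B ↦ C
    C ↦ ACB  (constrained at step 1)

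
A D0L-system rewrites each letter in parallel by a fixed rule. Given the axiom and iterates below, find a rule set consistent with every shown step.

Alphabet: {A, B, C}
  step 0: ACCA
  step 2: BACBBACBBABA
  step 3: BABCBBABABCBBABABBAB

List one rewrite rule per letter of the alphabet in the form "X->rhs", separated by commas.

A->B, B->BA, C->CB

  step 2 ⇒ step 3: BACBBACBBABA ⇒ BA·B·CB·BA·BA·B·CB·BA·BA·B·BA·B
    A ↦ B
    B ↦ BA
    C ↦ CB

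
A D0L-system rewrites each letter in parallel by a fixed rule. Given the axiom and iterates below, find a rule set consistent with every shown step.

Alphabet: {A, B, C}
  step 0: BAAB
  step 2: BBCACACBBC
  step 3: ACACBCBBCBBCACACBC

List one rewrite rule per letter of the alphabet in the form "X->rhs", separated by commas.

A->B, B->AC, C->BC

  step 2 ⇒ step 3: BBCACACBBC ⇒ AC·AC·BC·B·BC·B·BC·AC·AC·BC
    A ↦ B
    B ↦ AC
    C ↦ BC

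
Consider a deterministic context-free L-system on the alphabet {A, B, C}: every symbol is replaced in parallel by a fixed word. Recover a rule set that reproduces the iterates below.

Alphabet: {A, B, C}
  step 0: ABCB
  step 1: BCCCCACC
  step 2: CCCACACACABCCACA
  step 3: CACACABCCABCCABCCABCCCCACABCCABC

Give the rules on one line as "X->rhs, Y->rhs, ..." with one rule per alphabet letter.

A->BC, B->CC, C->CA

  step 2 ⇒ step 3: CCCACACACABCCACA ⇒ CA·CA·CA·BC·CA·BC·CA·BC·CA·BC·CC·CA·CA·BC·CA·BC
    A ↦ BC
    B ↦ CC
    C ↦ CA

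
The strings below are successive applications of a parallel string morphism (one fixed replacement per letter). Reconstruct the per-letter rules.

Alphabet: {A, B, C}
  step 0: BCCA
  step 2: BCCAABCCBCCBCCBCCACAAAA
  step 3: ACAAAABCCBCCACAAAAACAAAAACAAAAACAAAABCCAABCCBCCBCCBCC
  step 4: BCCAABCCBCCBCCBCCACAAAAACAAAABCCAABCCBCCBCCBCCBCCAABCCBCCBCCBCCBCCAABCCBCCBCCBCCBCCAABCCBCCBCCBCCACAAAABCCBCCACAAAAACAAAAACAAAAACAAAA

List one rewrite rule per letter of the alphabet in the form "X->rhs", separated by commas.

A->BCC, B->AC, C->AA

  step 3 ⇒ step 4: ACAAAABCCBCCACAAAAACAAAAACAAAAACAAAABCCAABCCBCCBCCBCC ⇒ BCC·AA·BCC·BCC·BCC·BCC·AC·AA·AA·AC·AA·AA·BCC·AA·BCC·BCC·BCC·BCC·BCC·AA·BCC·BCC·BCC·BCC·BCC·AA·BCC·BCC·BCC·BCC·BCC·AA·BCC·BCC·BCC·BCC·AC·AA·AA·BCC·BCC·AC·AA·AA·AC·AA·AA·AC·AA·AA·AC·AA·AA
    A ↦ BCC
    B ↦ AC
    C ↦ AA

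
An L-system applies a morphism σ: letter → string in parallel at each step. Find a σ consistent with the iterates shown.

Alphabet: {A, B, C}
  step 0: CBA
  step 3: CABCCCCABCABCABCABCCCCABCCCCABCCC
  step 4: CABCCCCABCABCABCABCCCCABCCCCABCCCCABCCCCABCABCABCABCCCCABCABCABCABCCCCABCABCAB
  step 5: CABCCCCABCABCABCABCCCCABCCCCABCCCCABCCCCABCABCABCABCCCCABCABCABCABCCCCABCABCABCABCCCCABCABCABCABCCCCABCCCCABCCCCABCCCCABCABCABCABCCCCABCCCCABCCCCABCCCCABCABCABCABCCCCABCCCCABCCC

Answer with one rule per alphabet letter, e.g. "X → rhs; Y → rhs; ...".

A->C, B->CC, C->CAB

  step 4 ⇒ step 5: CABCCCCABCABCABCABCCCCABCCCCABCCCCABCCCCABCABCABCABCCCCABCABCABCABCCCCABCABCAB ⇒ CAB·C·CC·CAB·CAB·CAB·CAB·C·CC·CAB·C·CC·CAB·C·CC·CAB·C·CC·CAB·CAB·CAB·CAB·C·CC·CAB·CAB·CAB·CAB·C·CC·CAB·CAB·CAB·CAB·C·CC·CAB·CAB·CAB·CAB·C·CC·CAB·C·CC·CAB·C·CC·CAB·C·CC·CAB·CAB·CAB·CAB·C·CC·CAB·C·CC·CAB·C·CC·CAB·C·CC·CAB·CAB·CAB·CAB·C·CC·CAB·C·CC·CAB·C·CC
    A ↦ C
    B ↦ CC
    C ↦ CAB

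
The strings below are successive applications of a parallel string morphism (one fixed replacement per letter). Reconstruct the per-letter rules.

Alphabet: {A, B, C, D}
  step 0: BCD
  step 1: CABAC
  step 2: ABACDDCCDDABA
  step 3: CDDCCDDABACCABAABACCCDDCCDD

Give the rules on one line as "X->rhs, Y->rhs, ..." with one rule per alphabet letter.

  step 2 ⇒ step 3: ABACDDCCDDABA ⇒ CDD·C·CDD·ABA·C·C·ABA·ABA·C·C·CDD·C·CDD
    A ↦ CDD
    B ↦ C
    C ↦ ABA
    D ↦ C

A->CDD, B->C, C->ABA, D->C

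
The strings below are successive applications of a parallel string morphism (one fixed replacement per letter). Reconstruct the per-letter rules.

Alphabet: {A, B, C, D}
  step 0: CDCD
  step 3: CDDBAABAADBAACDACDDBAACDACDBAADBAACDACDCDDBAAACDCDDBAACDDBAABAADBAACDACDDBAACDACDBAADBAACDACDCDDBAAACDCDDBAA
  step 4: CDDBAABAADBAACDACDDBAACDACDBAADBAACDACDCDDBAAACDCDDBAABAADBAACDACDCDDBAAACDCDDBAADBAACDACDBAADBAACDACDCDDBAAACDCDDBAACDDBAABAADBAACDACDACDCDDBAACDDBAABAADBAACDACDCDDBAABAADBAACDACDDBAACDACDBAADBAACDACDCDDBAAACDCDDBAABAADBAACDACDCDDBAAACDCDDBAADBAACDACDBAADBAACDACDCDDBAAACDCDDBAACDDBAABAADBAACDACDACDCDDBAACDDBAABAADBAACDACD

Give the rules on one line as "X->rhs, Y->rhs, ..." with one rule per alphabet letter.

A->ACD, B->DBA, C->CDD, D->BAA

  step 3 ⇒ step 4: CDDBAABAADBAACDACDDBAACDACDBAADBAACDACDCDDBAAACDCDDBAACDDBAABAADBAACDACDDBAACDACDBAADBAACDACDCDDBAAACDCDDBAA ⇒ CDD·BAA·BAA·DBA·ACD·ACD·DBA·ACD·ACD·BAA·DBA·ACD·ACD·CDD·BAA·ACD·CDD·BAA·BAA·DBA·ACD·ACD·CDD·BAA·ACD·CDD·BAA·DBA·ACD·ACD·BAA·DBA·ACD·ACD·CDD·BAA·ACD·CDD·BAA·CDD·BAA·BAA·DBA·ACD·ACD·ACD·CDD·BAA·CDD·BAA·BAA·DBA·ACD·ACD·CDD·BAA·BAA·DBA·ACD·ACD·DBA·ACD·ACD·BAA·DBA·ACD·ACD·CDD·BAA·ACD·CDD·BAA·BAA·DBA·ACD·ACD·CDD·BAA·ACD·CDD·BAA·DBA·ACD·ACD·BAA·DBA·ACD·ACD·CDD·BAA·ACD·CDD·BAA·CDD·BAA·BAA·DBA·ACD·ACD·ACD·CDD·BAA·CDD·BAA·BAA·DBA·ACD·ACD
    A ↦ ACD
    B ↦ DBA
    C ↦ CDD
    D ↦ BAA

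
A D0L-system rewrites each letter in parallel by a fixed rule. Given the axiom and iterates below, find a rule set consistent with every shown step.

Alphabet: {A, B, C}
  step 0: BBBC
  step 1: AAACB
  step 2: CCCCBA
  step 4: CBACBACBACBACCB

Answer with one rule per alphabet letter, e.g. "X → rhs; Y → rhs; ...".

  step 1 ⇒ step 2: AAACB ⇒ C·C·C·CB·A
    A ↦ C
    B ↦ A
    C ↦ CB

A->C, B->A, C->CB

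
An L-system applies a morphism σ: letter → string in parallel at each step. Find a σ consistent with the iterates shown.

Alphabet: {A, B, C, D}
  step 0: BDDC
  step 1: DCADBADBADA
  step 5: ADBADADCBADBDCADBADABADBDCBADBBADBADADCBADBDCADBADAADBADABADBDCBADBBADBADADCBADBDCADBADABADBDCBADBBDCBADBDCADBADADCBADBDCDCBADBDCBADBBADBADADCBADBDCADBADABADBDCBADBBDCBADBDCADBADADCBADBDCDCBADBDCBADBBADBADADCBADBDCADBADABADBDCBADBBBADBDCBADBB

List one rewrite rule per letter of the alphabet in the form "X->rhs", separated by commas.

A->B, B->DC, C->ADA, D->ADB

  step 0 ⇒ step 1: BDDC ⇒ DC·ADB·ADB·ADA
    B ↦ DC
    C ↦ ADA
    D ↦ ADB
    A ↦ B  (constrained at step 1)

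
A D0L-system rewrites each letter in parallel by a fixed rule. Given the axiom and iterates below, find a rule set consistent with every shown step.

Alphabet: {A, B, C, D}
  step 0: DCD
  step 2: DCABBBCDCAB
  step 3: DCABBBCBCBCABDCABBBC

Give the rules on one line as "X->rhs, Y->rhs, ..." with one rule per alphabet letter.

A->B, B->BC, C->AB, D->DC

  step 2 ⇒ step 3: DCABBBCDCAB ⇒ DC·AB·B·BC·BC·BC·AB·DC·AB·B·BC
    A ↦ B
    B ↦ BC
    C ↦ AB
    D ↦ DC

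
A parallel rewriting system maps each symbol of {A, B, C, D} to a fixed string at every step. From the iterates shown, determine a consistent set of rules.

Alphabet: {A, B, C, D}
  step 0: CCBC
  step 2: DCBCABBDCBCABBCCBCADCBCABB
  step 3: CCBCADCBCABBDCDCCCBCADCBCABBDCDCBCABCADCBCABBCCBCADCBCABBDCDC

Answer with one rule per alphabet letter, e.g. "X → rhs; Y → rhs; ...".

  step 2 ⇒ step 3: DCBCABBDCBCABBCCBCADCBCABB ⇒ CC·BCA·DC·BCA·BB·DC·DC·CC·BCA·DC·BCA·BB·DC·DC·BCA·BCA·DC·BCA·BB·CC·BCA·DC·BCA·BB·DC·DC
    A ↦ BB
    B ↦ DC
    C ↦ BCA
    D ↦ CC

A->BB, B->DC, C->BCA, D->CC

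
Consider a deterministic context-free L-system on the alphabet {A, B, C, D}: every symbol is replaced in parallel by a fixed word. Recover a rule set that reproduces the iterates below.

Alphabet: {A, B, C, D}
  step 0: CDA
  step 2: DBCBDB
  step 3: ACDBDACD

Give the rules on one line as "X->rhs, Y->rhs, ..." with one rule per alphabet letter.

A->BC, B->D, C->B, D->AC

  step 2 ⇒ step 3: DBCBDB ⇒ AC·D·B·D·AC·D
    B ↦ D
    C ↦ B
    D ↦ AC
    A ↦ BC  (constrained at step 0)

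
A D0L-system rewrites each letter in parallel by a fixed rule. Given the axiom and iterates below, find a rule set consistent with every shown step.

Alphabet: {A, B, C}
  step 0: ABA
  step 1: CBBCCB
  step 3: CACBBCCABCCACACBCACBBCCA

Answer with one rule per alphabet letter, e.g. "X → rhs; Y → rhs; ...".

  step 0 ⇒ step 1: ABA ⇒ CB·BC·CB
    A ↦ CB
    B ↦ BC
    C ↦ CA  (constrained at step 1)

A->CB, B->BC, C->CA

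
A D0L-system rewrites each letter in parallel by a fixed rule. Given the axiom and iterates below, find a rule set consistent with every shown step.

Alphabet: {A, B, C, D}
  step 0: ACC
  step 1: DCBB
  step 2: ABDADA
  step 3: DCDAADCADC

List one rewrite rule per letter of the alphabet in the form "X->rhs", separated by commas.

A->DC, B->DA, C->B, D->A

  step 2 ⇒ step 3: ABDADA ⇒ DC·DA·A·DC·A·DC
    A ↦ DC
    B ↦ DA
    D ↦ A
  step 0 ⇒ step 1: ACC ⇒ DC·B·B
    C ↦ B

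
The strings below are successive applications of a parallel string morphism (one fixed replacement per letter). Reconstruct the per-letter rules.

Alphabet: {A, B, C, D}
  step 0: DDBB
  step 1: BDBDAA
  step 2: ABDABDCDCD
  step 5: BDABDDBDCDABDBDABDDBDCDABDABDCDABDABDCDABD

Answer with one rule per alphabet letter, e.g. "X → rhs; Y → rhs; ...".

  step 1 ⇒ step 2: BDBDAA ⇒ A·BD·A·BD·CD·CD
    A ↦ CD
    B ↦ A
    D ↦ BD
    C ↦ D  (constrained at step 2)

A->CD, B->A, C->D, D->BD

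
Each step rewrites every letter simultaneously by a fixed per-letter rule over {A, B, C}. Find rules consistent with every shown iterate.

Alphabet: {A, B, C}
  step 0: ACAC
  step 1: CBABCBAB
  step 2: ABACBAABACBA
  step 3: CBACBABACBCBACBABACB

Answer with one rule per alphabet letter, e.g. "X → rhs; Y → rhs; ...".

A->CB, B->A, C->AB

  step 2 ⇒ step 3: ABACBAABACBA ⇒ CB·A·CB·AB·A·CB·CB·A·CB·AB·A·CB
    A ↦ CB
    B ↦ A
    C ↦ AB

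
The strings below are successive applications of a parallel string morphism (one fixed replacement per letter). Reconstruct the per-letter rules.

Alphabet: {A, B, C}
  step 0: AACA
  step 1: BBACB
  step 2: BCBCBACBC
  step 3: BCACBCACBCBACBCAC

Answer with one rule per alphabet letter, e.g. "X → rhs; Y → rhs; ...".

  step 2 ⇒ step 3: BCBCBACBC ⇒ BC·AC·BC·AC·BC·B·AC·BC·AC
    A ↦ B
    B ↦ BC
    C ↦ AC

A->B, B->BC, C->AC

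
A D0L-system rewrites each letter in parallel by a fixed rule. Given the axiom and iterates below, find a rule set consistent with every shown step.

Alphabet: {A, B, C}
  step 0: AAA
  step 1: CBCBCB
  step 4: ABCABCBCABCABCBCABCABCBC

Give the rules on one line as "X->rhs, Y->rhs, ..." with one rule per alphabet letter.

A->CB, B->C, C->AB

  step 0 ⇒ step 1: AAA ⇒ CB·CB·CB
    A ↦ CB
    B ↦ C  (constrained at step 1)
    C ↦ AB  (constrained at step 1)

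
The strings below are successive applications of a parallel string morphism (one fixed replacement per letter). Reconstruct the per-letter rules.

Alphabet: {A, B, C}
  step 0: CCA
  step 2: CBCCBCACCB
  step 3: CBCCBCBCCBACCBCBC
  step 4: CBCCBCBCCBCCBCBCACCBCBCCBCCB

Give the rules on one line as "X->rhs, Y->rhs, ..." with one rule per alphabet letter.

  step 3 ⇒ step 4: CBCCBCBCCBACCBCBC ⇒ CB·C·CB·CB·C·CB·C·CB·CB·C·AC·CB·CB·C·CB·C·CB
    A ↦ AC
    B ↦ C
    C ↦ CB

A->AC, B->C, C->CB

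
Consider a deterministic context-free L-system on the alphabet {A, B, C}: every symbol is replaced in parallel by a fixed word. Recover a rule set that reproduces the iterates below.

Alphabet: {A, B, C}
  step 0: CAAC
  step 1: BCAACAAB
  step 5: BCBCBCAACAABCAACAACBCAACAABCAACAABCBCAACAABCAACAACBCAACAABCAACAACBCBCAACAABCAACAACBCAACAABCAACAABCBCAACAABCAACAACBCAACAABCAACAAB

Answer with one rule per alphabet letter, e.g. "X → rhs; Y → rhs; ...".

  step 0 ⇒ step 1: CAAC ⇒ B·CAA·CAA·B
    A ↦ CAA
    C ↦ B
    B ↦ C  (constrained at step 1)

A->CAA, B->C, C->B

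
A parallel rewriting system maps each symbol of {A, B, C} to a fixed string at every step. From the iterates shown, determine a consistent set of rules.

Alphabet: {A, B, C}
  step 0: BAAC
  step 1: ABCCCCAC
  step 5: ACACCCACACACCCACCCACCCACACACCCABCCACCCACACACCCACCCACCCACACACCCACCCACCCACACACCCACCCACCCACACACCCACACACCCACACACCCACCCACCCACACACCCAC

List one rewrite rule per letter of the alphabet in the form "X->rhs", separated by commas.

A->CC, B->AB, C->AC

  step 0 ⇒ step 1: BAAC ⇒ AB·CC·CC·AC
    A ↦ CC
    B ↦ AB
    C ↦ AC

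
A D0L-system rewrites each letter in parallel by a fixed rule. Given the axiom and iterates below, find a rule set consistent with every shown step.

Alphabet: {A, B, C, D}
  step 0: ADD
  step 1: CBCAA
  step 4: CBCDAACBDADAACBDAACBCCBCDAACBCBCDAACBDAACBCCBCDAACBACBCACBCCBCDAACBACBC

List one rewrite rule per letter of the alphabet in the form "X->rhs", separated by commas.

A->CBC, B->ACB, C->DA, D->A

  step 0 ⇒ step 1: ADD ⇒ CBC·A·A
    A ↦ CBC
    D ↦ A
    B ↦ ACB  (constrained at step 1)
    C ↦ DA  (constrained at step 1)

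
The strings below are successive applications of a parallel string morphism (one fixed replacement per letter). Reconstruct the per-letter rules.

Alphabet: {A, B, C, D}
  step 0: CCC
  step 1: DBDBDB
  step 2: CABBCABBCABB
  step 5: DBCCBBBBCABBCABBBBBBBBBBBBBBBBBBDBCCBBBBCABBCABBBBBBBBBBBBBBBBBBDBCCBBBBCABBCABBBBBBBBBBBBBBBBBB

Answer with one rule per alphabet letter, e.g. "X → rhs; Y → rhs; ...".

  step 1 ⇒ step 2: DBDBDB ⇒ CA·BB·CA·BB·CA·BB
    B ↦ BB
    D ↦ CA
    A ↦ CC  (constrained at step 2)
  step 0 ⇒ step 1: CCC ⇒ DB·DB·DB
    C ↦ DB

A->CC, B->BB, C->DB, D->CA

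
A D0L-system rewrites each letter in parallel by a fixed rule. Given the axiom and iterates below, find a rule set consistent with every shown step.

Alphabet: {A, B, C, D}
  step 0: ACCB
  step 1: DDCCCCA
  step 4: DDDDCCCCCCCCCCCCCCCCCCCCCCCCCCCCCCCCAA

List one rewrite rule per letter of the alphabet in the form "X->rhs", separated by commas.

A->DD, B->A, C->CC, D->B

  step 0 ⇒ step 1: ACCB ⇒ DD·CC·CC·A
    A ↦ DD
    B ↦ A
    C ↦ CC
    D ↦ B  (constrained at step 1)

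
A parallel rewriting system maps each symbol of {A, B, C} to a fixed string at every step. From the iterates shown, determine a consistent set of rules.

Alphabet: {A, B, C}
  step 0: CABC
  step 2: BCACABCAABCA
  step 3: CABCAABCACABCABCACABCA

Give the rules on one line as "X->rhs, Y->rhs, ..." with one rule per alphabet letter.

A->BCA, B->C, C->A

  step 2 ⇒ step 3: BCACABCAABCA ⇒ C·A·BCA·A·BCA·C·A·BCA·BCA·C·A·BCA
    A ↦ BCA
    B ↦ C
    C ↦ A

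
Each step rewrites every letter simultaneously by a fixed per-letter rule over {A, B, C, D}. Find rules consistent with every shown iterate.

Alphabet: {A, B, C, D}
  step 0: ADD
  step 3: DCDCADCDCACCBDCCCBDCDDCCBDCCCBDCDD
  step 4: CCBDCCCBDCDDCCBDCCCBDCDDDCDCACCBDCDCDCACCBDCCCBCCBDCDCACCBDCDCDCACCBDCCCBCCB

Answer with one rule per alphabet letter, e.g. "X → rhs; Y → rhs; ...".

A->DD, B->A, C->DC, D->CCB

  step 3 ⇒ step 4: DCDCADCDCACCBDCCCBDCDDCCBDCCCBDCDD ⇒ CCB·DC·CCB·DC·DD·CCB·DC·CCB·DC·DD·DC·DC·A·CCB·DC·DC·DC·A·CCB·DC·CCB·CCB·DC·DC·A·CCB·DC·DC·DC·A·CCB·DC·CCB·CCB
    A ↦ DD
    B ↦ A
    C ↦ DC
    D ↦ CCB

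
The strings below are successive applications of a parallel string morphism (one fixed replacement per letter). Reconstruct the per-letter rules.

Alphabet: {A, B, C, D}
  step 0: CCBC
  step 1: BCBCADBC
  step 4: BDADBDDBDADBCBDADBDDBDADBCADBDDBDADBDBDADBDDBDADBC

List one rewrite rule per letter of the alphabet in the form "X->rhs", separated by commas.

A->D, B->AD, C->BC, D->BD

  step 0 ⇒ step 1: CCBC ⇒ BC·BC·AD·BC
    B ↦ AD
    C ↦ BC
    A ↦ D  (constrained at step 1)
    D ↦ BD  (constrained at step 1)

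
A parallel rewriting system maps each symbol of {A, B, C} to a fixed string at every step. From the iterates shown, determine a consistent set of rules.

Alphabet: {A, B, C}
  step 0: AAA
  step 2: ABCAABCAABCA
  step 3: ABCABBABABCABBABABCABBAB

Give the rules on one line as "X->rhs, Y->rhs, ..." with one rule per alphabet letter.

  step 2 ⇒ step 3: ABCAABCAABCA ⇒ AB·CA·BB·AB·AB·CA·BB·AB·AB·CA·BB·AB
    A ↦ AB
    B ↦ CA
    C ↦ BB

A->AB, B->CA, C->BB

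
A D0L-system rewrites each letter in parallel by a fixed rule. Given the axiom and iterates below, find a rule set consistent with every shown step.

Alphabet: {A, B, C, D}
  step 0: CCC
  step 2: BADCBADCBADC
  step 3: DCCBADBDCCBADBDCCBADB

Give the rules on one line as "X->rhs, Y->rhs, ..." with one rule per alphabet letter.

A->C, B->DC, C->DB, D->BA

  step 2 ⇒ step 3: BADCBADCBADC ⇒ DC·C·BA·DB·DC·C·BA·DB·DC·C·BA·DB
    A ↦ C
    B ↦ DC
    C ↦ DB
    D ↦ BA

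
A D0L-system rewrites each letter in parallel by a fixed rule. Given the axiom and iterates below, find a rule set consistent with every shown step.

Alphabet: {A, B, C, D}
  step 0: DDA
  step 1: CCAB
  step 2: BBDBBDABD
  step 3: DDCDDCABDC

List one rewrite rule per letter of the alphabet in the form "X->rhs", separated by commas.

A->AB, B->D, C->BBD, D->C

  step 2 ⇒ step 3: BBDBBDABD ⇒ D·D·C·D·D·C·AB·D·C
    A ↦ AB
    B ↦ D
    D ↦ C
  step 1 ⇒ step 2: CCAB ⇒ BBD·BBD·AB·D
    C ↦ BBD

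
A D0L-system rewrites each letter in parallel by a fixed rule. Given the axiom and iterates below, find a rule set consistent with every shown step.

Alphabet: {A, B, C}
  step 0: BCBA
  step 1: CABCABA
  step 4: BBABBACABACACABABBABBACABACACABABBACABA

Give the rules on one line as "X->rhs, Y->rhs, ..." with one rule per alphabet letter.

  step 0 ⇒ step 1: BCBA ⇒ CA·B·CA·BA
    A ↦ BA
    B ↦ CA
    C ↦ B

A->BA, B->CA, C->B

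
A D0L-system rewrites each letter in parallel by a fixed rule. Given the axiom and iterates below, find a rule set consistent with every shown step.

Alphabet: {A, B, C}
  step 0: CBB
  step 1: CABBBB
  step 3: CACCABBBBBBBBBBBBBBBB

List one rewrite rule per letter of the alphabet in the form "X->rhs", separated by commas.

A->C, B->BB, C->CA

  step 0 ⇒ step 1: CBB ⇒ CA·BB·BB
    B ↦ BB
    C ↦ CA
    A ↦ C  (constrained at step 1)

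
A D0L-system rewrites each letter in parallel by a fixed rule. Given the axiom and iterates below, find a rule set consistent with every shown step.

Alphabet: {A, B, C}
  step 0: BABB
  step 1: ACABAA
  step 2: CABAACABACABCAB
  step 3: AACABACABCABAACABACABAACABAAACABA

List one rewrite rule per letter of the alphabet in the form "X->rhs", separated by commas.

A->CAB, B->A, C->AA

  step 2 ⇒ step 3: CABAACABACABCAB ⇒ AA·CAB·A·CAB·CAB·AA·CAB·A·CAB·AA·CAB·A·AA·CAB·A
    A ↦ CAB
    B ↦ A
    C ↦ AA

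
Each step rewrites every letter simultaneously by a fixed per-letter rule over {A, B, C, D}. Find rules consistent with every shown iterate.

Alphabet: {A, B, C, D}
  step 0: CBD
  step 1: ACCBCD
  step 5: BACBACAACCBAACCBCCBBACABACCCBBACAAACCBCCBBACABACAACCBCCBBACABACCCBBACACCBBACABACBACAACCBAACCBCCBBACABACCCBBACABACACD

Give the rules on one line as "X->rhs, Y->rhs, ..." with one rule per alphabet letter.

A->BAC, B->CCB, C->A, D->CD

  step 0 ⇒ step 1: CBD ⇒ A·CCB·CD
    B ↦ CCB
    C ↦ A
    D ↦ CD
    A ↦ BAC  (constrained at step 1)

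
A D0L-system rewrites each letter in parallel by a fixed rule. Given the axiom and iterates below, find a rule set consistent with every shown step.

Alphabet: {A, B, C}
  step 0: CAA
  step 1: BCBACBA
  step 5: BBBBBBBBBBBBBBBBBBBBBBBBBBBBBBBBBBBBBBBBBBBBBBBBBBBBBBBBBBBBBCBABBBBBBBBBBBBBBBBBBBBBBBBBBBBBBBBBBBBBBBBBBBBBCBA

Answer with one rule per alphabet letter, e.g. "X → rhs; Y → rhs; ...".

  step 0 ⇒ step 1: CAA ⇒ B·CBA·CBA
    A ↦ CBA
    C ↦ B
    B ↦ BB  (constrained at step 1)

A->CBA, B->BB, C->B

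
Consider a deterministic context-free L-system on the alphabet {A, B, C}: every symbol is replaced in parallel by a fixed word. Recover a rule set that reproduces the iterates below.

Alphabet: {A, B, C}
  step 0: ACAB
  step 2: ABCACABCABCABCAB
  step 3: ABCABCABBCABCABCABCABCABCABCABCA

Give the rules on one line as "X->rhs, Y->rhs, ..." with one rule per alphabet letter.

  step 2 ⇒ step 3: ABCACABCABCABCAB ⇒ AB·CA·BC·AB·BC·AB·CA·BC·AB·CA·BC·AB·CA·BC·AB·CA
    A ↦ AB
    B ↦ CA
    C ↦ BC

A->AB, B->CA, C->BC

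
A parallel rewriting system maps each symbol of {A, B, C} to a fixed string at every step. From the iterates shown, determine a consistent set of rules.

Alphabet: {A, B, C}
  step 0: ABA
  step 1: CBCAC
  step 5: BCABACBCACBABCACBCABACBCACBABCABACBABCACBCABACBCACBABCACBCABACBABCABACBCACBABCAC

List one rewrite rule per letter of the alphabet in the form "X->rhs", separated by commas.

  step 0 ⇒ step 1: ABA ⇒ C·BCA·C
    A ↦ C
    B ↦ BCA
    C ↦ BA  (constrained at step 1)

A->C, B->BCA, C->BA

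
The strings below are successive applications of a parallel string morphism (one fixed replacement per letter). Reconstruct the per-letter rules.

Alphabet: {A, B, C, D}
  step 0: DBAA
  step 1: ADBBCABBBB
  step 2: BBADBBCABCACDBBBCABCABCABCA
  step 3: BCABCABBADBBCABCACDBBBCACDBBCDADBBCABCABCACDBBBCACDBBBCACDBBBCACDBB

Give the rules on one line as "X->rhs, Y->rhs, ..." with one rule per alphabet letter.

A->BB, B->BCA, C->CD, D->ADB

  step 2 ⇒ step 3: BBADBBCABCACDBBBCABCABCABCA ⇒ BCA·BCA·BB·ADB·BCA·BCA·CD·BB·BCA·CD·BB·CD·ADB·BCA·BCA·BCA·CD·BB·BCA·CD·BB·BCA·CD·BB·BCA·CD·BB
    A ↦ BB
    B ↦ BCA
    C ↦ CD
    D ↦ ADB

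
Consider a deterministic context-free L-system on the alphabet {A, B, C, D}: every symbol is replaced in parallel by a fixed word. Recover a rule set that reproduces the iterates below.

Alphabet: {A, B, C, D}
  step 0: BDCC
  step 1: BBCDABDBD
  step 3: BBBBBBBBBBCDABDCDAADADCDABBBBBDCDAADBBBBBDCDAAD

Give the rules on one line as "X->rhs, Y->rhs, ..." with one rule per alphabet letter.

A->AD, B->BB, C->BD, D->CDA

  step 0 ⇒ step 1: BDCC ⇒ BB·CDA·BD·BD
    B ↦ BB
    C ↦ BD
    D ↦ CDA
    A ↦ AD  (constrained at step 1)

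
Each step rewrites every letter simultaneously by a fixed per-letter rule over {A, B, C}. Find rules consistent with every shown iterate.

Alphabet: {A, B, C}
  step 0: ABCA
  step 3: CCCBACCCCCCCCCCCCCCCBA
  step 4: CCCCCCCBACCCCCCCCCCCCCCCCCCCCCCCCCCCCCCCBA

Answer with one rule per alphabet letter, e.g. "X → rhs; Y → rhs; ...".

A->BA, B->C, C->CC

  step 3 ⇒ step 4: CCCBACCCCCCCCCCCCCCCBA ⇒ CC·CC·CC·C·BA·CC·CC·CC·CC·CC·CC·CC·CC·CC·CC·CC·CC·CC·CC·CC·C·BA
    A ↦ BA
    B ↦ C
    C ↦ CC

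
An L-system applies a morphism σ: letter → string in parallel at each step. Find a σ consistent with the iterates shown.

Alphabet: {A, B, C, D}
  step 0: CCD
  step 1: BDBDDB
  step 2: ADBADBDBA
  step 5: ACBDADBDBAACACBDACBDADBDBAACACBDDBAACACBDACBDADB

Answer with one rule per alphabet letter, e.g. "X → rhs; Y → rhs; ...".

A->AC, B->A, C->BD, D->DB

  step 1 ⇒ step 2: BDBDDB ⇒ A·DB·A·DB·DB·A
    B ↦ A
    D ↦ DB
    A ↦ AC  (constrained at step 2)
  step 0 ⇒ step 1: CCD ⇒ BD·BD·DB
    C ↦ BD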